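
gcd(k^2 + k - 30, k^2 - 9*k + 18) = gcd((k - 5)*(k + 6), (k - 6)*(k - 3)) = 1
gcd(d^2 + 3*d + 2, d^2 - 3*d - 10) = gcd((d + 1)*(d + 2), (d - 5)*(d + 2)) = d + 2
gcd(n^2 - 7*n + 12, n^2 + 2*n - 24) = n - 4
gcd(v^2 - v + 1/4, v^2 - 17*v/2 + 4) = v - 1/2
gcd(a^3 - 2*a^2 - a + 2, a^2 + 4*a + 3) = a + 1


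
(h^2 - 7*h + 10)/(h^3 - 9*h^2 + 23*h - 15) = (h - 2)/(h^2 - 4*h + 3)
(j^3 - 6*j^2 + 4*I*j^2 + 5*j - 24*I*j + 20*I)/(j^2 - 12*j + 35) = (j^2 + j*(-1 + 4*I) - 4*I)/(j - 7)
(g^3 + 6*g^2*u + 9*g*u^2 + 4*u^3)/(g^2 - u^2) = (-g^2 - 5*g*u - 4*u^2)/(-g + u)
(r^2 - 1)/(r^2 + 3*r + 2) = (r - 1)/(r + 2)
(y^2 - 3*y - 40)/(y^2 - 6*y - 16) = (y + 5)/(y + 2)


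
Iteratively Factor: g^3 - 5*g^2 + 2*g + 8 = (g - 4)*(g^2 - g - 2) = (g - 4)*(g + 1)*(g - 2)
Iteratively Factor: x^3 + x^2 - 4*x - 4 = (x - 2)*(x^2 + 3*x + 2) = (x - 2)*(x + 2)*(x + 1)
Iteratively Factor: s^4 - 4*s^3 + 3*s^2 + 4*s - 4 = (s - 2)*(s^3 - 2*s^2 - s + 2) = (s - 2)*(s + 1)*(s^2 - 3*s + 2) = (s - 2)^2*(s + 1)*(s - 1)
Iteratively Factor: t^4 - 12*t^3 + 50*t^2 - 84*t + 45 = (t - 3)*(t^3 - 9*t^2 + 23*t - 15) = (t - 5)*(t - 3)*(t^2 - 4*t + 3) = (t - 5)*(t - 3)^2*(t - 1)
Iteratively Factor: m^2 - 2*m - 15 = (m + 3)*(m - 5)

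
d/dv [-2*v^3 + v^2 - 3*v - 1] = -6*v^2 + 2*v - 3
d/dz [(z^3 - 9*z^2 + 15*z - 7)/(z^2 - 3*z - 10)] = (z^4 - 6*z^3 - 18*z^2 + 194*z - 171)/(z^4 - 6*z^3 - 11*z^2 + 60*z + 100)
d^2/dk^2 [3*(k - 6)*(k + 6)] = 6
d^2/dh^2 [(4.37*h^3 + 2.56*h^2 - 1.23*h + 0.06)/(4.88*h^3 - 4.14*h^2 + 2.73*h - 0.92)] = (4.54747350886464e-13*h^7 + 298.505696*h^6 - 525.0636*h^5 + 197.048544*h^4 + 221.838578*h^3 - 179.657496*h^2 + 47.849016*h - 1.407676)/(116.214272*h^9 - 295.774848*h^8 + 445.96368*h^7 - 467.614104*h^6 + 361.005444*h^5 - 213.409962*h^4 + 95.125857*h^3 - 31.082292*h^2 + 6.932016*h - 0.778688)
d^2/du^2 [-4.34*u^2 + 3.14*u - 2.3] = -8.68000000000000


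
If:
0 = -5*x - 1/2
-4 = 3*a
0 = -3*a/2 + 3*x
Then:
No Solution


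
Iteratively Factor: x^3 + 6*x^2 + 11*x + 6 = (x + 1)*(x^2 + 5*x + 6) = (x + 1)*(x + 3)*(x + 2)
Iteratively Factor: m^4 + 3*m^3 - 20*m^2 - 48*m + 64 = (m - 1)*(m^3 + 4*m^2 - 16*m - 64) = (m - 1)*(m + 4)*(m^2 - 16) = (m - 4)*(m - 1)*(m + 4)*(m + 4)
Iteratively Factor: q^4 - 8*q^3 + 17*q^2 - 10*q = (q)*(q^3 - 8*q^2 + 17*q - 10) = q*(q - 2)*(q^2 - 6*q + 5) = q*(q - 2)*(q - 1)*(q - 5)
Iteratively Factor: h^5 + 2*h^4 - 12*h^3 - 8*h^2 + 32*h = (h - 2)*(h^4 + 4*h^3 - 4*h^2 - 16*h) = h*(h - 2)*(h^3 + 4*h^2 - 4*h - 16) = h*(h - 2)*(h + 2)*(h^2 + 2*h - 8) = h*(h - 2)*(h + 2)*(h + 4)*(h - 2)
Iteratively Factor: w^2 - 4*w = (w)*(w - 4)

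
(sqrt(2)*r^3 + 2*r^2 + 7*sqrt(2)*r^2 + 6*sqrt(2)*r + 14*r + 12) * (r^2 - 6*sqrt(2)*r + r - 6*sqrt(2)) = sqrt(2)*r^5 - 10*r^4 + 8*sqrt(2)*r^4 - 80*r^3 + sqrt(2)*r^3 - 130*r^2 - 90*sqrt(2)*r^2 - 156*sqrt(2)*r - 60*r - 72*sqrt(2)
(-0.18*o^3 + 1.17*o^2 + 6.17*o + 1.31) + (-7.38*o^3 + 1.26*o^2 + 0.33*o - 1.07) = -7.56*o^3 + 2.43*o^2 + 6.5*o + 0.24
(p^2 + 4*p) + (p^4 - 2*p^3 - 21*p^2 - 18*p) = p^4 - 2*p^3 - 20*p^2 - 14*p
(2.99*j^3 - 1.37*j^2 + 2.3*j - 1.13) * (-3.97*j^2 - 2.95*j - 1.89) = -11.8703*j^5 - 3.3816*j^4 - 10.7406*j^3 + 0.290399999999999*j^2 - 1.0135*j + 2.1357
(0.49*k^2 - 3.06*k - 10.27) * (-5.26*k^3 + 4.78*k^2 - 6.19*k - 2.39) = -2.5774*k^5 + 18.4378*k^4 + 36.3603*k^3 - 31.3203*k^2 + 70.8847*k + 24.5453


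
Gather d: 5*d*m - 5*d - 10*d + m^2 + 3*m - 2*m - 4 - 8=d*(5*m - 15) + m^2 + m - 12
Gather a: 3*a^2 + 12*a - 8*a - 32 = 3*a^2 + 4*a - 32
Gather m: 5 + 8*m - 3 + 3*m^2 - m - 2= 3*m^2 + 7*m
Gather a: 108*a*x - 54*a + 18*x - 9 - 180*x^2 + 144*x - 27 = a*(108*x - 54) - 180*x^2 + 162*x - 36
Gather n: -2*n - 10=-2*n - 10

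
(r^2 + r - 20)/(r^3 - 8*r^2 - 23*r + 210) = (r - 4)/(r^2 - 13*r + 42)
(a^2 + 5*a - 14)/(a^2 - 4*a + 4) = (a + 7)/(a - 2)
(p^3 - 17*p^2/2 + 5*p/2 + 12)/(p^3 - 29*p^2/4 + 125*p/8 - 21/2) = 4*(p^2 - 7*p - 8)/(4*p^2 - 23*p + 28)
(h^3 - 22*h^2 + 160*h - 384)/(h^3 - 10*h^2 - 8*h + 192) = (h - 8)/(h + 4)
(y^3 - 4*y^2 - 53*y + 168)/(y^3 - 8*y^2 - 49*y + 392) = (y - 3)/(y - 7)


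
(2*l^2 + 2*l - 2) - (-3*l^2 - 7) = 5*l^2 + 2*l + 5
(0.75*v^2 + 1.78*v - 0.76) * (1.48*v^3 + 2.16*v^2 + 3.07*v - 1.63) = 1.11*v^5 + 4.2544*v^4 + 5.0225*v^3 + 2.6005*v^2 - 5.2346*v + 1.2388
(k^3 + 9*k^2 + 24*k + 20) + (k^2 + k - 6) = k^3 + 10*k^2 + 25*k + 14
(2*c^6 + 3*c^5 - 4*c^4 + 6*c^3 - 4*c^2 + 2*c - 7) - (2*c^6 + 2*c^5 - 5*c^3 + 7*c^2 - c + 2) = c^5 - 4*c^4 + 11*c^3 - 11*c^2 + 3*c - 9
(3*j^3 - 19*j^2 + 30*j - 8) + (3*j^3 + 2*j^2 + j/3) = 6*j^3 - 17*j^2 + 91*j/3 - 8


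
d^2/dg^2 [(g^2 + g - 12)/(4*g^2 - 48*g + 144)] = (13*g + 12)/(2*(g^4 - 24*g^3 + 216*g^2 - 864*g + 1296))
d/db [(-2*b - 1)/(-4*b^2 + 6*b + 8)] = (-4*b^2 - 4*b - 5)/(2*(4*b^4 - 12*b^3 - 7*b^2 + 24*b + 16))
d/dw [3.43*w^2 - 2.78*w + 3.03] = 6.86*w - 2.78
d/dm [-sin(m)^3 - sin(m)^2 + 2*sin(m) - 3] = (-3*sin(m)^2 - 2*sin(m) + 2)*cos(m)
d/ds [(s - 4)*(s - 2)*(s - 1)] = 3*s^2 - 14*s + 14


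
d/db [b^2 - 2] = 2*b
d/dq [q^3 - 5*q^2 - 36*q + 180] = 3*q^2 - 10*q - 36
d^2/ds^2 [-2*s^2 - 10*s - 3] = -4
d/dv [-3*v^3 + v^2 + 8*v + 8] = -9*v^2 + 2*v + 8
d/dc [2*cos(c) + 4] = -2*sin(c)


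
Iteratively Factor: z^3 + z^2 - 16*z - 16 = (z - 4)*(z^2 + 5*z + 4) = (z - 4)*(z + 4)*(z + 1)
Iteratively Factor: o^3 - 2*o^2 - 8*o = (o)*(o^2 - 2*o - 8) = o*(o - 4)*(o + 2)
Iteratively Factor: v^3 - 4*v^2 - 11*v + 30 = (v - 2)*(v^2 - 2*v - 15) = (v - 2)*(v + 3)*(v - 5)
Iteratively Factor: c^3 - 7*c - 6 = (c + 2)*(c^2 - 2*c - 3) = (c + 1)*(c + 2)*(c - 3)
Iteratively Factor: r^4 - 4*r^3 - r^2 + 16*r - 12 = (r - 2)*(r^3 - 2*r^2 - 5*r + 6) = (r - 2)*(r - 1)*(r^2 - r - 6) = (r - 2)*(r - 1)*(r + 2)*(r - 3)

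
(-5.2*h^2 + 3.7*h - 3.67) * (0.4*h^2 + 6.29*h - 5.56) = -2.08*h^4 - 31.228*h^3 + 50.717*h^2 - 43.6563*h + 20.4052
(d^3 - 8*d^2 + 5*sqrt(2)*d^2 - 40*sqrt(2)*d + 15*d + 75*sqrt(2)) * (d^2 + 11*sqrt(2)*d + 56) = d^5 - 8*d^4 + 16*sqrt(2)*d^4 - 128*sqrt(2)*d^3 + 181*d^3 - 1328*d^2 + 520*sqrt(2)*d^2 - 2240*sqrt(2)*d + 2490*d + 4200*sqrt(2)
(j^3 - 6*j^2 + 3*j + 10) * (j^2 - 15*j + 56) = j^5 - 21*j^4 + 149*j^3 - 371*j^2 + 18*j + 560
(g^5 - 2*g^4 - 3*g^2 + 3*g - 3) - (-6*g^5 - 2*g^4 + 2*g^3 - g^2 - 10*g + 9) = 7*g^5 - 2*g^3 - 2*g^2 + 13*g - 12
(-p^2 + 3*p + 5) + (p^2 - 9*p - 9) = -6*p - 4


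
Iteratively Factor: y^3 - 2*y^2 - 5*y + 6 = (y - 3)*(y^2 + y - 2) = (y - 3)*(y - 1)*(y + 2)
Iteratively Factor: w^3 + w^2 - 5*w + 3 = (w - 1)*(w^2 + 2*w - 3) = (w - 1)*(w + 3)*(w - 1)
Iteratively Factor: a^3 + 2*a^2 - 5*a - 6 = (a + 1)*(a^2 + a - 6) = (a + 1)*(a + 3)*(a - 2)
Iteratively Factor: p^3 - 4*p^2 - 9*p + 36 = (p - 3)*(p^2 - p - 12) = (p - 4)*(p - 3)*(p + 3)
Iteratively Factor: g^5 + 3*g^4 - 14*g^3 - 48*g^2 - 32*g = (g + 1)*(g^4 + 2*g^3 - 16*g^2 - 32*g) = (g + 1)*(g + 2)*(g^3 - 16*g) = (g - 4)*(g + 1)*(g + 2)*(g^2 + 4*g) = (g - 4)*(g + 1)*(g + 2)*(g + 4)*(g)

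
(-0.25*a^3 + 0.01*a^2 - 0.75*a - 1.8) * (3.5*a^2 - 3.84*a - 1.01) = -0.875*a^5 + 0.995*a^4 - 2.4109*a^3 - 3.4301*a^2 + 7.6695*a + 1.818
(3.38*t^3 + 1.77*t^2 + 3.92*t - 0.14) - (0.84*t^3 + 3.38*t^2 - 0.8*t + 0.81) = 2.54*t^3 - 1.61*t^2 + 4.72*t - 0.95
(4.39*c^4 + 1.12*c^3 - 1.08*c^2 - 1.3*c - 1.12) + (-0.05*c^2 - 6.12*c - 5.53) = 4.39*c^4 + 1.12*c^3 - 1.13*c^2 - 7.42*c - 6.65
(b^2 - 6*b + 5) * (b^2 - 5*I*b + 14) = b^4 - 6*b^3 - 5*I*b^3 + 19*b^2 + 30*I*b^2 - 84*b - 25*I*b + 70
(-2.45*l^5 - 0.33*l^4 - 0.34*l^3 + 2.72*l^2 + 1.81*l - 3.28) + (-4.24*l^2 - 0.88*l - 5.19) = -2.45*l^5 - 0.33*l^4 - 0.34*l^3 - 1.52*l^2 + 0.93*l - 8.47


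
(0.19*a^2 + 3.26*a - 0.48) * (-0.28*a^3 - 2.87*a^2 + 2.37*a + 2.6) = -0.0532*a^5 - 1.4581*a^4 - 8.7715*a^3 + 9.5978*a^2 + 7.3384*a - 1.248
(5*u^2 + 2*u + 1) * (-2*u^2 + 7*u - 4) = -10*u^4 + 31*u^3 - 8*u^2 - u - 4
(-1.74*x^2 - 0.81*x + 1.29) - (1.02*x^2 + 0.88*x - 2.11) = -2.76*x^2 - 1.69*x + 3.4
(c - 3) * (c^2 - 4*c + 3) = c^3 - 7*c^2 + 15*c - 9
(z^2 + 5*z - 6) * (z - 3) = z^3 + 2*z^2 - 21*z + 18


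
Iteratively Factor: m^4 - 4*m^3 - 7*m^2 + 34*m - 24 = (m - 4)*(m^3 - 7*m + 6) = (m - 4)*(m + 3)*(m^2 - 3*m + 2) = (m - 4)*(m - 1)*(m + 3)*(m - 2)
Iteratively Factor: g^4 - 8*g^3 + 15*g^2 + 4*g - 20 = (g + 1)*(g^3 - 9*g^2 + 24*g - 20) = (g - 5)*(g + 1)*(g^2 - 4*g + 4) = (g - 5)*(g - 2)*(g + 1)*(g - 2)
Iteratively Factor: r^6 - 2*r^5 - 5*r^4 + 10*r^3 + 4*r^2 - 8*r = (r - 1)*(r^5 - r^4 - 6*r^3 + 4*r^2 + 8*r) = (r - 1)*(r + 1)*(r^4 - 2*r^3 - 4*r^2 + 8*r) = (r - 1)*(r + 1)*(r + 2)*(r^3 - 4*r^2 + 4*r) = (r - 2)*(r - 1)*(r + 1)*(r + 2)*(r^2 - 2*r) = (r - 2)^2*(r - 1)*(r + 1)*(r + 2)*(r)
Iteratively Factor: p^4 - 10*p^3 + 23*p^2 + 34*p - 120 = (p - 3)*(p^3 - 7*p^2 + 2*p + 40) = (p - 4)*(p - 3)*(p^2 - 3*p - 10) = (p - 4)*(p - 3)*(p + 2)*(p - 5)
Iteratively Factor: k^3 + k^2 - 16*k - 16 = (k - 4)*(k^2 + 5*k + 4) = (k - 4)*(k + 1)*(k + 4)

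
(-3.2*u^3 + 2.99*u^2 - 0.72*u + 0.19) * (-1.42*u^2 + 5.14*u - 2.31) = 4.544*u^5 - 20.6938*u^4 + 23.783*u^3 - 10.8775*u^2 + 2.6398*u - 0.4389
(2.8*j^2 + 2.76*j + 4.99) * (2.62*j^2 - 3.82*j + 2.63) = 7.336*j^4 - 3.4648*j^3 + 9.8946*j^2 - 11.803*j + 13.1237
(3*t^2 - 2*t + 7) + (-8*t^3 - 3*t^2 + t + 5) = -8*t^3 - t + 12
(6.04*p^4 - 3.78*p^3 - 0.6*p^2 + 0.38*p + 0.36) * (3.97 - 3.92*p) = -23.6768*p^5 + 38.7964*p^4 - 12.6546*p^3 - 3.8716*p^2 + 0.0974000000000002*p + 1.4292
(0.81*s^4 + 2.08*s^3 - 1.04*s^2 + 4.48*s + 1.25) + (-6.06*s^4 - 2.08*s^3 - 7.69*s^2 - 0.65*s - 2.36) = -5.25*s^4 - 8.73*s^2 + 3.83*s - 1.11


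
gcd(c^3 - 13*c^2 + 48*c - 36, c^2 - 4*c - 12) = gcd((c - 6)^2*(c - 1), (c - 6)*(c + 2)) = c - 6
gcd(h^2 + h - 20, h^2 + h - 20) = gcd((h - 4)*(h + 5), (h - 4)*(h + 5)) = h^2 + h - 20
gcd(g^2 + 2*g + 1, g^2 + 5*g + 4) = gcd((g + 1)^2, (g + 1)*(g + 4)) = g + 1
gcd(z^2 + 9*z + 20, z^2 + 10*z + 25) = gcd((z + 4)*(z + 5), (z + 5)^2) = z + 5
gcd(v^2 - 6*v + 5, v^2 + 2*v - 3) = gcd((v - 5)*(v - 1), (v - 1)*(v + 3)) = v - 1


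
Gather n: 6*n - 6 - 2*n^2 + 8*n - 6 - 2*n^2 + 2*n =-4*n^2 + 16*n - 12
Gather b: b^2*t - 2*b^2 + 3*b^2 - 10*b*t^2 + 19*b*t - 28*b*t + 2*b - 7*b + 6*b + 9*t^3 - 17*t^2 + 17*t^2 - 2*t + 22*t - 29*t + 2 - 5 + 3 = b^2*(t + 1) + b*(-10*t^2 - 9*t + 1) + 9*t^3 - 9*t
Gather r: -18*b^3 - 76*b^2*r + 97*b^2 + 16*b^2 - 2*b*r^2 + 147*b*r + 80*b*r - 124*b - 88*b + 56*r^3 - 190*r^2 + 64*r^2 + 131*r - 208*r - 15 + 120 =-18*b^3 + 113*b^2 - 212*b + 56*r^3 + r^2*(-2*b - 126) + r*(-76*b^2 + 227*b - 77) + 105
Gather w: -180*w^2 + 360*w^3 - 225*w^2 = 360*w^3 - 405*w^2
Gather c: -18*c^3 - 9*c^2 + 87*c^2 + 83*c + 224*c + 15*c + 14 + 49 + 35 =-18*c^3 + 78*c^2 + 322*c + 98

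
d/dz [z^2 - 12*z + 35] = 2*z - 12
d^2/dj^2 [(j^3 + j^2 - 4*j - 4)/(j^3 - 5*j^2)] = 12*(j^4 - 2*j^3 + 6*j^2 + 10*j - 50)/(j^4*(j^3 - 15*j^2 + 75*j - 125))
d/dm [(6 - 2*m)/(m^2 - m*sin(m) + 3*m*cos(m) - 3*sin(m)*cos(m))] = 2*(-m^2 + m*sin(m) - 3*m*cos(m) + (3 - m)*(3*m*sin(m) + m*cos(m) - 2*m + sin(m) - 3*cos(m) + 3*cos(2*m)) + 3*sin(2*m)/2)/((m - sin(m))^2*(m + 3*cos(m))^2)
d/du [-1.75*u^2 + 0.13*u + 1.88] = 0.13 - 3.5*u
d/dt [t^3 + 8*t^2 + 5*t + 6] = 3*t^2 + 16*t + 5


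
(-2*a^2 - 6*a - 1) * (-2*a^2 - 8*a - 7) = 4*a^4 + 28*a^3 + 64*a^2 + 50*a + 7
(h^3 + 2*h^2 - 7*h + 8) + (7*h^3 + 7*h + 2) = 8*h^3 + 2*h^2 + 10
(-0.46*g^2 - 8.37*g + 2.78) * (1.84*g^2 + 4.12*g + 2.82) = -0.8464*g^4 - 17.296*g^3 - 30.6664*g^2 - 12.1498*g + 7.8396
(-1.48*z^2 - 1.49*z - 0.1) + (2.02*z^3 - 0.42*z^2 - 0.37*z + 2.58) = 2.02*z^3 - 1.9*z^2 - 1.86*z + 2.48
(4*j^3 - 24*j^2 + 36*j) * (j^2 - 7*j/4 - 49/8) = 4*j^5 - 31*j^4 + 107*j^3/2 + 84*j^2 - 441*j/2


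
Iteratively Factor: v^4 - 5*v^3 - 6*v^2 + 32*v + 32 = (v - 4)*(v^3 - v^2 - 10*v - 8) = (v - 4)*(v + 1)*(v^2 - 2*v - 8) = (v - 4)*(v + 1)*(v + 2)*(v - 4)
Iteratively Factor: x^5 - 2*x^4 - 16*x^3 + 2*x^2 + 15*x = (x + 1)*(x^4 - 3*x^3 - 13*x^2 + 15*x) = x*(x + 1)*(x^3 - 3*x^2 - 13*x + 15) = x*(x - 5)*(x + 1)*(x^2 + 2*x - 3) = x*(x - 5)*(x - 1)*(x + 1)*(x + 3)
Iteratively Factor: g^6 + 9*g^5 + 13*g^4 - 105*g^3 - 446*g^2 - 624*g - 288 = (g + 4)*(g^5 + 5*g^4 - 7*g^3 - 77*g^2 - 138*g - 72) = (g - 4)*(g + 4)*(g^4 + 9*g^3 + 29*g^2 + 39*g + 18) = (g - 4)*(g + 3)*(g + 4)*(g^3 + 6*g^2 + 11*g + 6) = (g - 4)*(g + 3)^2*(g + 4)*(g^2 + 3*g + 2) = (g - 4)*(g + 1)*(g + 3)^2*(g + 4)*(g + 2)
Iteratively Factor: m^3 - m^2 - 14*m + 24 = (m - 2)*(m^2 + m - 12) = (m - 3)*(m - 2)*(m + 4)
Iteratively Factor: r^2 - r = (r)*(r - 1)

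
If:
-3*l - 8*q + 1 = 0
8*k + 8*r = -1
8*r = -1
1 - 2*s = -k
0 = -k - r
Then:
No Solution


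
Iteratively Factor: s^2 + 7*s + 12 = (s + 3)*(s + 4)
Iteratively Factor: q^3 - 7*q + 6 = (q - 2)*(q^2 + 2*q - 3) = (q - 2)*(q - 1)*(q + 3)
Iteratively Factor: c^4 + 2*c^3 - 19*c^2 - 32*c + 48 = (c - 1)*(c^3 + 3*c^2 - 16*c - 48) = (c - 1)*(c + 3)*(c^2 - 16) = (c - 4)*(c - 1)*(c + 3)*(c + 4)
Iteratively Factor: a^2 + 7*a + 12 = (a + 3)*(a + 4)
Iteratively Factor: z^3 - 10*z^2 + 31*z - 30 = (z - 5)*(z^2 - 5*z + 6) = (z - 5)*(z - 3)*(z - 2)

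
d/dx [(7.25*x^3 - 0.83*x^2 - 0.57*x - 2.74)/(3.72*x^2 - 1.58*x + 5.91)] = (26.97*x^4 - 22.91*x^3 + 131.9743*x^2 + 10.575*x - 7.6979)/(13.8384*x^4 - 11.7552*x^3 + 46.4668*x^2 - 18.6756*x + 34.9281)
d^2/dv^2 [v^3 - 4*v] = 6*v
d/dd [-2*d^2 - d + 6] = -4*d - 1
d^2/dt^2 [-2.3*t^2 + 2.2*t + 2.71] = -4.60000000000000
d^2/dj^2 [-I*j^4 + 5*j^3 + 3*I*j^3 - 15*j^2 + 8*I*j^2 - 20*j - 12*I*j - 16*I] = -12*I*j^2 + j*(30 + 18*I) - 30 + 16*I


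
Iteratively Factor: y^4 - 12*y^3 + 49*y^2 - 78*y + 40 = (y - 2)*(y^3 - 10*y^2 + 29*y - 20) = (y - 2)*(y - 1)*(y^2 - 9*y + 20) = (y - 5)*(y - 2)*(y - 1)*(y - 4)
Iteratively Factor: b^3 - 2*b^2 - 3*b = (b - 3)*(b^2 + b) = b*(b - 3)*(b + 1)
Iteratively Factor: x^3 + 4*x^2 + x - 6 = (x - 1)*(x^2 + 5*x + 6) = (x - 1)*(x + 2)*(x + 3)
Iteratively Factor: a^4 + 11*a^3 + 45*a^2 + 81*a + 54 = (a + 3)*(a^3 + 8*a^2 + 21*a + 18) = (a + 3)^2*(a^2 + 5*a + 6) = (a + 2)*(a + 3)^2*(a + 3)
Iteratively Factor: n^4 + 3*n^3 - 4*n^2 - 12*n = (n)*(n^3 + 3*n^2 - 4*n - 12) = n*(n - 2)*(n^2 + 5*n + 6) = n*(n - 2)*(n + 3)*(n + 2)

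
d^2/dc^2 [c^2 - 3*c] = 2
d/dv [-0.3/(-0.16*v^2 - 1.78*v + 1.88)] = (-0.096*v - 0.534)/(0.16*v^2 + 1.78*v - 1.88)^2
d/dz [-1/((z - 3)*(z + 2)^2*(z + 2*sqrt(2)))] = ((z - 3)*(z + 2) + 2*(z - 3)*(z + 2*sqrt(2)) + (z + 2)*(z + 2*sqrt(2)))/((z - 3)^2*(z + 2)^3*(z + 2*sqrt(2))^2)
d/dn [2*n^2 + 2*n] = 4*n + 2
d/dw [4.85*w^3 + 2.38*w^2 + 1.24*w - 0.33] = 14.55*w^2 + 4.76*w + 1.24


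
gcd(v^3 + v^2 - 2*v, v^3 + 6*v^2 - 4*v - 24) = v + 2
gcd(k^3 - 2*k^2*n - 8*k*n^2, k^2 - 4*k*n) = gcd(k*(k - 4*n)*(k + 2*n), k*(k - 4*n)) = k^2 - 4*k*n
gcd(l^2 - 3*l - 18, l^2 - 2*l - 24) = l - 6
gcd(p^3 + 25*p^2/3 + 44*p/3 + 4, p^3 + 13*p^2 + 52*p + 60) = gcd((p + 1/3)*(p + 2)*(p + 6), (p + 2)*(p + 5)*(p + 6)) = p^2 + 8*p + 12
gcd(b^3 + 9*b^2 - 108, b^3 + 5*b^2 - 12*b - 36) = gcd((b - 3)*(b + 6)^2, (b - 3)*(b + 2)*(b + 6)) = b^2 + 3*b - 18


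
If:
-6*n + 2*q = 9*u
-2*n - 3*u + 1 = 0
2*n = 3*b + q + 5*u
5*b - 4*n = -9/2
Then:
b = -17/22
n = 7/44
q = 3/2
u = 5/22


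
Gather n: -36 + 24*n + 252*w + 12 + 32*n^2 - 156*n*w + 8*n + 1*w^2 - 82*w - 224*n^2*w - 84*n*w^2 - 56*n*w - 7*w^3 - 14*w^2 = n^2*(32 - 224*w) + n*(-84*w^2 - 212*w + 32) - 7*w^3 - 13*w^2 + 170*w - 24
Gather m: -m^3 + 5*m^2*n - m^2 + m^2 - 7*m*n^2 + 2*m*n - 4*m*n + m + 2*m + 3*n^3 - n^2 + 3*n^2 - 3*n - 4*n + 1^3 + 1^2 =-m^3 + 5*m^2*n + m*(-7*n^2 - 2*n + 3) + 3*n^3 + 2*n^2 - 7*n + 2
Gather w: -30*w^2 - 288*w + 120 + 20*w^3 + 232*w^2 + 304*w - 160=20*w^3 + 202*w^2 + 16*w - 40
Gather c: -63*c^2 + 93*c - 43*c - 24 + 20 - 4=-63*c^2 + 50*c - 8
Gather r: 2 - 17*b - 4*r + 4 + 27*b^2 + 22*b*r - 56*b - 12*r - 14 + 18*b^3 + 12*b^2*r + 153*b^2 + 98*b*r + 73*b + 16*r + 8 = 18*b^3 + 180*b^2 + r*(12*b^2 + 120*b)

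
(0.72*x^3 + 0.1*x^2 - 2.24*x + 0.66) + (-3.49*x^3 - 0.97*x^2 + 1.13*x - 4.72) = -2.77*x^3 - 0.87*x^2 - 1.11*x - 4.06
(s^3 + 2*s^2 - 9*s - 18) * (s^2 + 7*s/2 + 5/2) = s^5 + 11*s^4/2 + s^3/2 - 89*s^2/2 - 171*s/2 - 45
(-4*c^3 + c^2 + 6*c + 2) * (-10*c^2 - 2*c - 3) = 40*c^5 - 2*c^4 - 50*c^3 - 35*c^2 - 22*c - 6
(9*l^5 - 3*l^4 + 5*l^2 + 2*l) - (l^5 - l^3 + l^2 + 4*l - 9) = 8*l^5 - 3*l^4 + l^3 + 4*l^2 - 2*l + 9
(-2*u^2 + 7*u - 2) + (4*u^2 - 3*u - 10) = 2*u^2 + 4*u - 12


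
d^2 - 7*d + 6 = (d - 6)*(d - 1)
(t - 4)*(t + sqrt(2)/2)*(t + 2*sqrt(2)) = t^3 - 4*t^2 + 5*sqrt(2)*t^2/2 - 10*sqrt(2)*t + 2*t - 8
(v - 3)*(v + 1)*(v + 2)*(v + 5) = v^4 + 5*v^3 - 7*v^2 - 41*v - 30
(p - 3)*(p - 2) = p^2 - 5*p + 6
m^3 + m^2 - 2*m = m*(m - 1)*(m + 2)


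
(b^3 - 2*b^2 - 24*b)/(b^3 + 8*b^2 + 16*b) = (b - 6)/(b + 4)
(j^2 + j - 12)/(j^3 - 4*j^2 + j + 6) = (j + 4)/(j^2 - j - 2)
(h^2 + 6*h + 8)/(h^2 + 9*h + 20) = (h + 2)/(h + 5)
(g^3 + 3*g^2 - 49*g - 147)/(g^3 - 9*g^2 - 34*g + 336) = (g^2 + 10*g + 21)/(g^2 - 2*g - 48)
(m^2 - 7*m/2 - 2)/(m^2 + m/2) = (m - 4)/m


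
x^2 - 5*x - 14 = (x - 7)*(x + 2)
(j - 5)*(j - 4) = j^2 - 9*j + 20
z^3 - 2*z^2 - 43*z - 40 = (z - 8)*(z + 1)*(z + 5)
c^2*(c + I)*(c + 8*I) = c^4 + 9*I*c^3 - 8*c^2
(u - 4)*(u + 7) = u^2 + 3*u - 28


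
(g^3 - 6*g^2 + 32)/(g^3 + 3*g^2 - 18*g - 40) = (g - 4)/(g + 5)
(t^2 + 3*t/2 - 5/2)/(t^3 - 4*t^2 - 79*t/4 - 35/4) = 2*(t - 1)/(2*t^2 - 13*t - 7)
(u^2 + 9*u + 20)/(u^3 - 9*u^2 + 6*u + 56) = (u^2 + 9*u + 20)/(u^3 - 9*u^2 + 6*u + 56)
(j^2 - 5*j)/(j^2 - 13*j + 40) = j/(j - 8)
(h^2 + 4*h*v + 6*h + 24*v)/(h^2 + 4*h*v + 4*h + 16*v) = (h + 6)/(h + 4)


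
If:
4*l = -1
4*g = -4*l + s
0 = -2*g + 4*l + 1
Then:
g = 0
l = -1/4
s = -1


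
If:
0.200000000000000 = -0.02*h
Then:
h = -10.00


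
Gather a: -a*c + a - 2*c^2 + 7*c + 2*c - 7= a*(1 - c) - 2*c^2 + 9*c - 7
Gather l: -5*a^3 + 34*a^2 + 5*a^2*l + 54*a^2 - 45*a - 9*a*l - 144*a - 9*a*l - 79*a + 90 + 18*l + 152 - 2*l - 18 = -5*a^3 + 88*a^2 - 268*a + l*(5*a^2 - 18*a + 16) + 224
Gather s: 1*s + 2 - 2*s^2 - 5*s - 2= -2*s^2 - 4*s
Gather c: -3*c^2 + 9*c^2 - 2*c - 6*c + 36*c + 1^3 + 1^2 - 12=6*c^2 + 28*c - 10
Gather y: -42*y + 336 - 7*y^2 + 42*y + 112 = 448 - 7*y^2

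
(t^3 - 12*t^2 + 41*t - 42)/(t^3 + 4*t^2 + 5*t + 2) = (t^3 - 12*t^2 + 41*t - 42)/(t^3 + 4*t^2 + 5*t + 2)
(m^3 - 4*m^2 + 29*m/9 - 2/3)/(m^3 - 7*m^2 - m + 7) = (m^3 - 4*m^2 + 29*m/9 - 2/3)/(m^3 - 7*m^2 - m + 7)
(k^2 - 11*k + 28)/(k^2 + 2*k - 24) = (k - 7)/(k + 6)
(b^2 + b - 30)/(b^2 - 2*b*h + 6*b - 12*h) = (b - 5)/(b - 2*h)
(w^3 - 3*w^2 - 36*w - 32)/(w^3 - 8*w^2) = 1 + 5/w + 4/w^2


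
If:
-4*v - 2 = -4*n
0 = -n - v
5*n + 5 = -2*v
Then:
No Solution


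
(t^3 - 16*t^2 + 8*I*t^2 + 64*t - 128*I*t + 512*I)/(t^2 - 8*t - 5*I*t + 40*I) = (t^2 + 8*t*(-1 + I) - 64*I)/(t - 5*I)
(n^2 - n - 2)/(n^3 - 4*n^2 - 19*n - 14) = (n - 2)/(n^2 - 5*n - 14)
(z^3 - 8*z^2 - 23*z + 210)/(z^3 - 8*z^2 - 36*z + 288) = (z^2 - 2*z - 35)/(z^2 - 2*z - 48)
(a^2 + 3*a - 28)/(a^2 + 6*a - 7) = (a - 4)/(a - 1)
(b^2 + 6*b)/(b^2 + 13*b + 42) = b/(b + 7)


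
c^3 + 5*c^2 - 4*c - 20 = (c - 2)*(c + 2)*(c + 5)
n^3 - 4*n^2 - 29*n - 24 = (n - 8)*(n + 1)*(n + 3)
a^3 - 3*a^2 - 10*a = a*(a - 5)*(a + 2)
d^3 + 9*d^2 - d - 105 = (d - 3)*(d + 5)*(d + 7)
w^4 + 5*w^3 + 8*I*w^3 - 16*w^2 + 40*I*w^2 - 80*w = w*(w + 5)*(w + 4*I)^2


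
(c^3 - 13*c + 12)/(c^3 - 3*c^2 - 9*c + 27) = (c^2 + 3*c - 4)/(c^2 - 9)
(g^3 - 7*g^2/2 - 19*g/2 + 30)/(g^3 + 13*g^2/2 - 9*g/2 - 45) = (g - 4)/(g + 6)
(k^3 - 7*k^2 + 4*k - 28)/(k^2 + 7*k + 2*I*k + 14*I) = (k^2 - k*(7 + 2*I) + 14*I)/(k + 7)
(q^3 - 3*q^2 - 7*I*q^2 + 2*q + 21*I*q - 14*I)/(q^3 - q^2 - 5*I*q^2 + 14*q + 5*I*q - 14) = (q - 2)/(q + 2*I)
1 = 1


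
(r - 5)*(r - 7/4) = r^2 - 27*r/4 + 35/4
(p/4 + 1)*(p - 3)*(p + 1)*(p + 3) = p^4/4 + 5*p^3/4 - 5*p^2/4 - 45*p/4 - 9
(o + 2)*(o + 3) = o^2 + 5*o + 6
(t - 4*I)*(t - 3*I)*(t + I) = t^3 - 6*I*t^2 - 5*t - 12*I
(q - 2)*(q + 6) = q^2 + 4*q - 12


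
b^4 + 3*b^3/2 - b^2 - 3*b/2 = b*(b - 1)*(b + 1)*(b + 3/2)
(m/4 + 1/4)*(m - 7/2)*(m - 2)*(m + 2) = m^4/4 - 5*m^3/8 - 15*m^2/8 + 5*m/2 + 7/2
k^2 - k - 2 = (k - 2)*(k + 1)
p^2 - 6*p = p*(p - 6)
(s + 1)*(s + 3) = s^2 + 4*s + 3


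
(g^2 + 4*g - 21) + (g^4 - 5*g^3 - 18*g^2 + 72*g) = g^4 - 5*g^3 - 17*g^2 + 76*g - 21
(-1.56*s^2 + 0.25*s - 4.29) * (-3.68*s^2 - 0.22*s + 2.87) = 5.7408*s^4 - 0.5768*s^3 + 11.255*s^2 + 1.6613*s - 12.3123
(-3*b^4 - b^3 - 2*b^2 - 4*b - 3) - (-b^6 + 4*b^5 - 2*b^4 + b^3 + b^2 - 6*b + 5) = b^6 - 4*b^5 - b^4 - 2*b^3 - 3*b^2 + 2*b - 8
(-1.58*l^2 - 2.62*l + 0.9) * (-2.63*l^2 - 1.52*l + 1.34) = 4.1554*l^4 + 9.2922*l^3 - 0.5018*l^2 - 4.8788*l + 1.206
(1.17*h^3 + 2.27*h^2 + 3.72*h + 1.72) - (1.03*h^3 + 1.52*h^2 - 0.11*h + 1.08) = 0.14*h^3 + 0.75*h^2 + 3.83*h + 0.64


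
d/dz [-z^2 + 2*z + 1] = 2 - 2*z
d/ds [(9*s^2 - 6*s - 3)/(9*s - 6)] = (9*s^2 - 12*s + 7)/(9*s^2 - 12*s + 4)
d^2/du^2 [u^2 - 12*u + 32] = 2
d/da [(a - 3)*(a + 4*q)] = 2*a + 4*q - 3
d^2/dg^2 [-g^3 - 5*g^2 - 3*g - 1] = -6*g - 10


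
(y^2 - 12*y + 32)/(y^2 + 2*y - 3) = (y^2 - 12*y + 32)/(y^2 + 2*y - 3)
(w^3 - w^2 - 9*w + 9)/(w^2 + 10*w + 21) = (w^2 - 4*w + 3)/(w + 7)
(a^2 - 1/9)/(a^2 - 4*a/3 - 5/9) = (3*a - 1)/(3*a - 5)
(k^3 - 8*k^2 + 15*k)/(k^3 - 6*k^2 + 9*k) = (k - 5)/(k - 3)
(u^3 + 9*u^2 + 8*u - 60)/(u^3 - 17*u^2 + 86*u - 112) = (u^2 + 11*u + 30)/(u^2 - 15*u + 56)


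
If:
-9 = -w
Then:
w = 9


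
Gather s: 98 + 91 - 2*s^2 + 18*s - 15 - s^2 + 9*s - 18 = -3*s^2 + 27*s + 156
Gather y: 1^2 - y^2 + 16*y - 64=-y^2 + 16*y - 63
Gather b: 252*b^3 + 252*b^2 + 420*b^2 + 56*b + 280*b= 252*b^3 + 672*b^2 + 336*b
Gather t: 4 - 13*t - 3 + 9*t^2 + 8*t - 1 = 9*t^2 - 5*t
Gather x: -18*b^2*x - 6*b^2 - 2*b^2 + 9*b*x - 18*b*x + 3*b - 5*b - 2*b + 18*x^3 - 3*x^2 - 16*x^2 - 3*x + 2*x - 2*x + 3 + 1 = -8*b^2 - 4*b + 18*x^3 - 19*x^2 + x*(-18*b^2 - 9*b - 3) + 4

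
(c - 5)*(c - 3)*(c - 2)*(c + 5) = c^4 - 5*c^3 - 19*c^2 + 125*c - 150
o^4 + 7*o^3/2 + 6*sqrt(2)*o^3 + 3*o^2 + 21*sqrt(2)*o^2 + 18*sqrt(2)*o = o*(o + 3/2)*(o + 2)*(o + 6*sqrt(2))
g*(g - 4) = g^2 - 4*g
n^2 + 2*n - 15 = (n - 3)*(n + 5)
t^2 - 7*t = t*(t - 7)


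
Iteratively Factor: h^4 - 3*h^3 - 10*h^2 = (h)*(h^3 - 3*h^2 - 10*h) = h^2*(h^2 - 3*h - 10) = h^2*(h - 5)*(h + 2)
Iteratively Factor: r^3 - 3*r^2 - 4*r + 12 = (r - 3)*(r^2 - 4) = (r - 3)*(r - 2)*(r + 2)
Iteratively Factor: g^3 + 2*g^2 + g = (g)*(g^2 + 2*g + 1) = g*(g + 1)*(g + 1)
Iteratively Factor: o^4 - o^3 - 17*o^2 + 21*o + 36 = (o + 1)*(o^3 - 2*o^2 - 15*o + 36) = (o - 3)*(o + 1)*(o^2 + o - 12) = (o - 3)*(o + 1)*(o + 4)*(o - 3)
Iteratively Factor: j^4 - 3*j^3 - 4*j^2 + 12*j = (j)*(j^3 - 3*j^2 - 4*j + 12) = j*(j + 2)*(j^2 - 5*j + 6) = j*(j - 3)*(j + 2)*(j - 2)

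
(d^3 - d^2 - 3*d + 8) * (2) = 2*d^3 - 2*d^2 - 6*d + 16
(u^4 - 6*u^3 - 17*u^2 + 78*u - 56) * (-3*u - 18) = -3*u^5 + 159*u^3 + 72*u^2 - 1236*u + 1008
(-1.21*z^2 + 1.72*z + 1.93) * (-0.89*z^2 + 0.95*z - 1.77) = 1.0769*z^4 - 2.6803*z^3 + 2.058*z^2 - 1.2109*z - 3.4161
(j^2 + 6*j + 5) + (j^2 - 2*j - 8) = 2*j^2 + 4*j - 3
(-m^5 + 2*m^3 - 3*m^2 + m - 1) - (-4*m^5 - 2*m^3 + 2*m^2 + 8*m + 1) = 3*m^5 + 4*m^3 - 5*m^2 - 7*m - 2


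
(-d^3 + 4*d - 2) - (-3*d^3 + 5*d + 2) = 2*d^3 - d - 4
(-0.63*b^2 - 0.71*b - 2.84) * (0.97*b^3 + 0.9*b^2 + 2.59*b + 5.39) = -0.6111*b^5 - 1.2557*b^4 - 5.0255*b^3 - 7.7906*b^2 - 11.1825*b - 15.3076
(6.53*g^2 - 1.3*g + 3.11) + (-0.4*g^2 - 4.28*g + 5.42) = 6.13*g^2 - 5.58*g + 8.53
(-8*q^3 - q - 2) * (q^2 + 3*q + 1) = -8*q^5 - 24*q^4 - 9*q^3 - 5*q^2 - 7*q - 2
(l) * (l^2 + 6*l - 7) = l^3 + 6*l^2 - 7*l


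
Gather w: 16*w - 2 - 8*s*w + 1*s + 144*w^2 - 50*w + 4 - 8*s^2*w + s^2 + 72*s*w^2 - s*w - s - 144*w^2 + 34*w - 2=s^2 + 72*s*w^2 + w*(-8*s^2 - 9*s)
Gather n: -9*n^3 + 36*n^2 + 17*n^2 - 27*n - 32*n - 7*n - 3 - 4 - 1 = -9*n^3 + 53*n^2 - 66*n - 8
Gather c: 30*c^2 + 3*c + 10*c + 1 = 30*c^2 + 13*c + 1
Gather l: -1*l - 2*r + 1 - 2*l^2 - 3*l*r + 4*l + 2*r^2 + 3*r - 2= -2*l^2 + l*(3 - 3*r) + 2*r^2 + r - 1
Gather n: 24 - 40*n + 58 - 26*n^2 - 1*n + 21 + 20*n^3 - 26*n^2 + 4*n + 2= 20*n^3 - 52*n^2 - 37*n + 105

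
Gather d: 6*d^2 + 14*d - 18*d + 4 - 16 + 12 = 6*d^2 - 4*d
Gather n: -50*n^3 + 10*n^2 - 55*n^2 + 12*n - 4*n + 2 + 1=-50*n^3 - 45*n^2 + 8*n + 3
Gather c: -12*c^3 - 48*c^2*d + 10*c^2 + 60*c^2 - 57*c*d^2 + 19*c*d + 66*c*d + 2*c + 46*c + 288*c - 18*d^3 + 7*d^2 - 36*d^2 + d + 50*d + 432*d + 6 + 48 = -12*c^3 + c^2*(70 - 48*d) + c*(-57*d^2 + 85*d + 336) - 18*d^3 - 29*d^2 + 483*d + 54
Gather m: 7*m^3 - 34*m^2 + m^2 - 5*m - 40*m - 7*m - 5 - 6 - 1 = 7*m^3 - 33*m^2 - 52*m - 12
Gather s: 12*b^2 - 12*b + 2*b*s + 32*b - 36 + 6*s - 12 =12*b^2 + 20*b + s*(2*b + 6) - 48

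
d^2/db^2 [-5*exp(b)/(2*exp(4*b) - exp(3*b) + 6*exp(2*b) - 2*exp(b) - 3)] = 5*(2*(8*exp(3*b) - 3*exp(2*b) + 12*exp(b) - 2)^2*exp(2*b) + 3*(16*exp(3*b) - 5*exp(2*b) + 16*exp(b) - 2)*(-2*exp(4*b) + exp(3*b) - 6*exp(2*b) + 2*exp(b) + 3)*exp(b) + (-2*exp(4*b) + exp(3*b) - 6*exp(2*b) + 2*exp(b) + 3)^2)*exp(b)/(-2*exp(4*b) + exp(3*b) - 6*exp(2*b) + 2*exp(b) + 3)^3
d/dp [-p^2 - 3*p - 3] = -2*p - 3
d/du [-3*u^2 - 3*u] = -6*u - 3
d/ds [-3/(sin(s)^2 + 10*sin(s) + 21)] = 6*(sin(s) + 5)*cos(s)/(sin(s)^2 + 10*sin(s) + 21)^2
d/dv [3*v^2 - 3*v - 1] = 6*v - 3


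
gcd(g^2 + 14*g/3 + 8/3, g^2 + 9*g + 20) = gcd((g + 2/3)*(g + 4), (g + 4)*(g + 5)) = g + 4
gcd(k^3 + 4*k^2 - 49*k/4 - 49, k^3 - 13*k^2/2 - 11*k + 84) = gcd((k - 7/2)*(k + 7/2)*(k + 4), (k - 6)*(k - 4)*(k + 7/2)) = k + 7/2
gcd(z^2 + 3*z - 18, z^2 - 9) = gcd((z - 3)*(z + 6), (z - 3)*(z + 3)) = z - 3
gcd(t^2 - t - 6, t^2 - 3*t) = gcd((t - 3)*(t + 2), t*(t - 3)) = t - 3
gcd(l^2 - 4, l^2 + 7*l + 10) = l + 2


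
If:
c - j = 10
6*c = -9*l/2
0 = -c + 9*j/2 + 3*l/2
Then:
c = 30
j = 20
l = -40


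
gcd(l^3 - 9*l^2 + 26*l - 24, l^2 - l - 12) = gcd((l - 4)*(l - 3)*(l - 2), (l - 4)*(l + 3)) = l - 4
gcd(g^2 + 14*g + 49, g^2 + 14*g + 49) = g^2 + 14*g + 49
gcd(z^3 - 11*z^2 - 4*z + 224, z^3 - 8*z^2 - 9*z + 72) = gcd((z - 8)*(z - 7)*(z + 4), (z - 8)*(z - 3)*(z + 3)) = z - 8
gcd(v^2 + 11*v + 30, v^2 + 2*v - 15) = v + 5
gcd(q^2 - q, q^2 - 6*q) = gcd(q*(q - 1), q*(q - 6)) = q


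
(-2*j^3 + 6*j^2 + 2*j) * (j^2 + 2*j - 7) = -2*j^5 + 2*j^4 + 28*j^3 - 38*j^2 - 14*j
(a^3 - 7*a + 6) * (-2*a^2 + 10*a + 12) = -2*a^5 + 10*a^4 + 26*a^3 - 82*a^2 - 24*a + 72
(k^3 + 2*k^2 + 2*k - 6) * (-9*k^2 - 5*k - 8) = -9*k^5 - 23*k^4 - 36*k^3 + 28*k^2 + 14*k + 48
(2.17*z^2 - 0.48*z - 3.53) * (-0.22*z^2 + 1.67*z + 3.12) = -0.4774*z^4 + 3.7295*z^3 + 6.7454*z^2 - 7.3927*z - 11.0136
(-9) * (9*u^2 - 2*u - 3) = -81*u^2 + 18*u + 27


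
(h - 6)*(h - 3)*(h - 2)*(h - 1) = h^4 - 12*h^3 + 47*h^2 - 72*h + 36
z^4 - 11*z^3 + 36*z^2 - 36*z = z*(z - 6)*(z - 3)*(z - 2)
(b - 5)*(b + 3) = b^2 - 2*b - 15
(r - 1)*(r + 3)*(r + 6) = r^3 + 8*r^2 + 9*r - 18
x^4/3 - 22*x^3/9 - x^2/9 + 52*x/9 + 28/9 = (x/3 + 1/3)*(x - 7)*(x - 2)*(x + 2/3)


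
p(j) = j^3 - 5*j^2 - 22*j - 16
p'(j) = 3*j^2 - 10*j - 22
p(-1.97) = 0.29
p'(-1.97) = 9.34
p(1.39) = -53.55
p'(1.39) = -30.10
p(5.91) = -114.24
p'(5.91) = 23.68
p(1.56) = -58.69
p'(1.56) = -30.30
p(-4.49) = -108.54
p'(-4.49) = 83.38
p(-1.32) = 2.03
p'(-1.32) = -3.57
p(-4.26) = -90.33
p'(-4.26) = 75.04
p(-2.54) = -8.77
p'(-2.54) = 22.75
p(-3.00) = -22.00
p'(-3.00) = 35.00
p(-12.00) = -2200.00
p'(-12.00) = 530.00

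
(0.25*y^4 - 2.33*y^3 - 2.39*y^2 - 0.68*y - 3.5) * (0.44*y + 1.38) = 0.11*y^5 - 0.6802*y^4 - 4.267*y^3 - 3.5974*y^2 - 2.4784*y - 4.83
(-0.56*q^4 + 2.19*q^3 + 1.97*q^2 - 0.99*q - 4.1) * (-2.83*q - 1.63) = 1.5848*q^5 - 5.2849*q^4 - 9.1448*q^3 - 0.4094*q^2 + 13.2167*q + 6.683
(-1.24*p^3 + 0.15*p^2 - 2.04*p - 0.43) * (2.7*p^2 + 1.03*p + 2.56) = -3.348*p^5 - 0.8722*p^4 - 8.5279*p^3 - 2.8782*p^2 - 5.6653*p - 1.1008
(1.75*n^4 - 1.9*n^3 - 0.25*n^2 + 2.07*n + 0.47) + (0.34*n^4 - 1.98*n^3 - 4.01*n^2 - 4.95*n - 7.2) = 2.09*n^4 - 3.88*n^3 - 4.26*n^2 - 2.88*n - 6.73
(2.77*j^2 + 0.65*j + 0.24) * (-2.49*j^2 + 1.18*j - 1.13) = -6.8973*j^4 + 1.6501*j^3 - 2.9607*j^2 - 0.4513*j - 0.2712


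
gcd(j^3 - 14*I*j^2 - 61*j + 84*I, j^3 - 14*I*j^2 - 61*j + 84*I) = j^3 - 14*I*j^2 - 61*j + 84*I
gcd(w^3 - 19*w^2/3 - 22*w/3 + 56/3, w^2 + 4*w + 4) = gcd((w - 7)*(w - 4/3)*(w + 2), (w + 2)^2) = w + 2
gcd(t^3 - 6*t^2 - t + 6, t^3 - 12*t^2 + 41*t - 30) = t^2 - 7*t + 6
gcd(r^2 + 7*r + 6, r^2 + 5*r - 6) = r + 6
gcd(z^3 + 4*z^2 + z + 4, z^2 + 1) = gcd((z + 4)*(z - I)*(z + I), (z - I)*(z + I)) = z^2 + 1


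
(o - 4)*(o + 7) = o^2 + 3*o - 28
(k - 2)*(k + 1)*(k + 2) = k^3 + k^2 - 4*k - 4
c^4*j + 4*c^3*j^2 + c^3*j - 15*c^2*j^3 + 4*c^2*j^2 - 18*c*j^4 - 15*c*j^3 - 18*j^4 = (c - 3*j)*(c + j)*(c + 6*j)*(c*j + j)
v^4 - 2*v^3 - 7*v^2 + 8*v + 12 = (v - 3)*(v - 2)*(v + 1)*(v + 2)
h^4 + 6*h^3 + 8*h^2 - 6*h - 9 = (h - 1)*(h + 1)*(h + 3)^2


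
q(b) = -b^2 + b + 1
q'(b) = 1 - 2*b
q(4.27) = -12.96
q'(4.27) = -7.54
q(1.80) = -0.44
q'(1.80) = -2.60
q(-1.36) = -2.21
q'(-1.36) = 3.72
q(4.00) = -11.00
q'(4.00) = -7.00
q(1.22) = 0.73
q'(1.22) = -1.44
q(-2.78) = -9.51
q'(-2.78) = 6.56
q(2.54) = -2.91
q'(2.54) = -4.08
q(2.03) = -1.09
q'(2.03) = -3.06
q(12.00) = -131.00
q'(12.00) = -23.00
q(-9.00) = -89.00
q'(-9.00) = 19.00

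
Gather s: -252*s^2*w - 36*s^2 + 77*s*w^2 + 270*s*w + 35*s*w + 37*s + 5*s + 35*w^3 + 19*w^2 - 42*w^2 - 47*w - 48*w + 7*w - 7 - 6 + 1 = s^2*(-252*w - 36) + s*(77*w^2 + 305*w + 42) + 35*w^3 - 23*w^2 - 88*w - 12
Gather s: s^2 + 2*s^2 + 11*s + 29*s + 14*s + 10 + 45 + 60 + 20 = 3*s^2 + 54*s + 135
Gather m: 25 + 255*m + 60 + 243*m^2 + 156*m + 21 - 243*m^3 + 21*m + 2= -243*m^3 + 243*m^2 + 432*m + 108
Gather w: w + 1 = w + 1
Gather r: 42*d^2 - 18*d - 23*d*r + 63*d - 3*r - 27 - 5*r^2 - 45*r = 42*d^2 + 45*d - 5*r^2 + r*(-23*d - 48) - 27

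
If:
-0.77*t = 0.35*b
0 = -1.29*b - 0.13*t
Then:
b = 0.00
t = 0.00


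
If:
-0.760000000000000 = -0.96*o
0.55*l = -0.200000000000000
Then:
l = -0.36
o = 0.79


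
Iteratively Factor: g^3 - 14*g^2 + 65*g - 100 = (g - 5)*(g^2 - 9*g + 20) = (g - 5)^2*(g - 4)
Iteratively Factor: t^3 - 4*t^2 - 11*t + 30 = (t - 2)*(t^2 - 2*t - 15) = (t - 2)*(t + 3)*(t - 5)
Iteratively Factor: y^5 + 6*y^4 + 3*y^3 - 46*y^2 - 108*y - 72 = (y + 2)*(y^4 + 4*y^3 - 5*y^2 - 36*y - 36) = (y + 2)^2*(y^3 + 2*y^2 - 9*y - 18) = (y + 2)^3*(y^2 - 9) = (y - 3)*(y + 2)^3*(y + 3)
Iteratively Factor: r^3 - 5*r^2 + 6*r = (r - 3)*(r^2 - 2*r) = r*(r - 3)*(r - 2)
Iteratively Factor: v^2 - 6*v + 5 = (v - 1)*(v - 5)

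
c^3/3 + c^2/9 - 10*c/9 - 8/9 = (c/3 + 1/3)*(c - 2)*(c + 4/3)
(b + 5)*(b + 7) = b^2 + 12*b + 35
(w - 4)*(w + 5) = w^2 + w - 20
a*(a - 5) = a^2 - 5*a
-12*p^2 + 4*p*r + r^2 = (-2*p + r)*(6*p + r)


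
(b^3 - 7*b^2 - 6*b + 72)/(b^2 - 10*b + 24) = b + 3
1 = 1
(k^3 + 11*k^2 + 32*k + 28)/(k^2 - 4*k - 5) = (k^3 + 11*k^2 + 32*k + 28)/(k^2 - 4*k - 5)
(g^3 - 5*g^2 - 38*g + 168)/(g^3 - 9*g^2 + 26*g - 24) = (g^2 - g - 42)/(g^2 - 5*g + 6)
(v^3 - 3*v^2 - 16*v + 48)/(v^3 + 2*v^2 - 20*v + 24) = (v^3 - 3*v^2 - 16*v + 48)/(v^3 + 2*v^2 - 20*v + 24)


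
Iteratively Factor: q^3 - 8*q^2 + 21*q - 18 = (q - 3)*(q^2 - 5*q + 6) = (q - 3)*(q - 2)*(q - 3)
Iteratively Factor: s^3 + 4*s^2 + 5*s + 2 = (s + 1)*(s^2 + 3*s + 2) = (s + 1)^2*(s + 2)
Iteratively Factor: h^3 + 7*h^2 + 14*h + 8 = (h + 4)*(h^2 + 3*h + 2) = (h + 2)*(h + 4)*(h + 1)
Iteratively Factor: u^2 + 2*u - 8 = (u + 4)*(u - 2)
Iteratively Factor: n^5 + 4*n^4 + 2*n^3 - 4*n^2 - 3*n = (n + 1)*(n^4 + 3*n^3 - n^2 - 3*n) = (n + 1)^2*(n^3 + 2*n^2 - 3*n) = (n + 1)^2*(n + 3)*(n^2 - n) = n*(n + 1)^2*(n + 3)*(n - 1)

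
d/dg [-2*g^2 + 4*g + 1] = 4 - 4*g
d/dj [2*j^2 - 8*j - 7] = 4*j - 8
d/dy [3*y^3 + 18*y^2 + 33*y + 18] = 9*y^2 + 36*y + 33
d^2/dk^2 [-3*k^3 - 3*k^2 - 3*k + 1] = -18*k - 6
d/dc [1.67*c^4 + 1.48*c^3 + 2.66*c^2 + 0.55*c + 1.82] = 6.68*c^3 + 4.44*c^2 + 5.32*c + 0.55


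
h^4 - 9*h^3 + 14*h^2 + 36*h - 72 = (h - 6)*(h - 3)*(h - 2)*(h + 2)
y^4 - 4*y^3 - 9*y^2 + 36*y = y*(y - 4)*(y - 3)*(y + 3)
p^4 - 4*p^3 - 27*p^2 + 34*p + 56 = (p - 7)*(p - 2)*(p + 1)*(p + 4)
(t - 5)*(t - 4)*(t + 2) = t^3 - 7*t^2 + 2*t + 40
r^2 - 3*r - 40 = (r - 8)*(r + 5)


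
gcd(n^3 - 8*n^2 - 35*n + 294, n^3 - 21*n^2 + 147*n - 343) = n^2 - 14*n + 49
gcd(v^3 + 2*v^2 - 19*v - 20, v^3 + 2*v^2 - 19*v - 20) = v^3 + 2*v^2 - 19*v - 20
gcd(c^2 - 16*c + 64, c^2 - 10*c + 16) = c - 8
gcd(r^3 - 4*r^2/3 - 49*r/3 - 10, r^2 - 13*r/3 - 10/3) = r^2 - 13*r/3 - 10/3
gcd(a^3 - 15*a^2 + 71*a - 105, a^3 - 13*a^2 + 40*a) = a - 5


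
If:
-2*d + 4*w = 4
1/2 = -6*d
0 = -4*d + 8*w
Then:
No Solution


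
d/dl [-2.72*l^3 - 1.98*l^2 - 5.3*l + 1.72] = -8.16*l^2 - 3.96*l - 5.3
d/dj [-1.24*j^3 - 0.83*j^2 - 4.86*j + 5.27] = -3.72*j^2 - 1.66*j - 4.86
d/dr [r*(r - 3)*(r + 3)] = 3*r^2 - 9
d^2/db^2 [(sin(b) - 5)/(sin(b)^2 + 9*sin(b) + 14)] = (-sin(b)^5 + 29*sin(b)^4 + 221*sin(b)^3 + 221*sin(b)^2 - 1180*sin(b) - 922)/(sin(b)^2 + 9*sin(b) + 14)^3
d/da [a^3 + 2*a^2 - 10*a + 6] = 3*a^2 + 4*a - 10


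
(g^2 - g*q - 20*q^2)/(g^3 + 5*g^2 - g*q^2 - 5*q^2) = (g^2 - g*q - 20*q^2)/(g^3 + 5*g^2 - g*q^2 - 5*q^2)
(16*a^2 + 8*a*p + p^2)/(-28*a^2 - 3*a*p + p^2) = (4*a + p)/(-7*a + p)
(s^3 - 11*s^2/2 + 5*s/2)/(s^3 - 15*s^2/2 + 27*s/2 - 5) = s/(s - 2)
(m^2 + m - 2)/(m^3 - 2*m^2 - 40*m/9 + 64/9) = 9*(m - 1)/(9*m^2 - 36*m + 32)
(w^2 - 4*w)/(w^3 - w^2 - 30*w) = (4 - w)/(-w^2 + w + 30)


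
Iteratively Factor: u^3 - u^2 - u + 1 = (u + 1)*(u^2 - 2*u + 1) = (u - 1)*(u + 1)*(u - 1)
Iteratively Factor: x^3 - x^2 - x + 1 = (x + 1)*(x^2 - 2*x + 1) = (x - 1)*(x + 1)*(x - 1)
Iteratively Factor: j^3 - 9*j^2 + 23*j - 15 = (j - 5)*(j^2 - 4*j + 3) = (j - 5)*(j - 3)*(j - 1)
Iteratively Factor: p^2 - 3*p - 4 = (p - 4)*(p + 1)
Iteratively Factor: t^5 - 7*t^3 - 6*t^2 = (t + 1)*(t^4 - t^3 - 6*t^2) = t*(t + 1)*(t^3 - t^2 - 6*t) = t*(t + 1)*(t + 2)*(t^2 - 3*t) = t^2*(t + 1)*(t + 2)*(t - 3)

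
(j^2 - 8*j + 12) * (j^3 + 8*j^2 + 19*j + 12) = j^5 - 33*j^3 - 44*j^2 + 132*j + 144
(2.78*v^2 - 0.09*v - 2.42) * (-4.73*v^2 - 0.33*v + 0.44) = -13.1494*v^4 - 0.4917*v^3 + 12.6995*v^2 + 0.759*v - 1.0648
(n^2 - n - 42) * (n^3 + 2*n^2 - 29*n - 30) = n^5 + n^4 - 73*n^3 - 85*n^2 + 1248*n + 1260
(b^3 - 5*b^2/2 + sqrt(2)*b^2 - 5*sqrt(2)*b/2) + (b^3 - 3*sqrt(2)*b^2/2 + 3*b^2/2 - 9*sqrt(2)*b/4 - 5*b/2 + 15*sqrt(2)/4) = 2*b^3 - b^2 - sqrt(2)*b^2/2 - 19*sqrt(2)*b/4 - 5*b/2 + 15*sqrt(2)/4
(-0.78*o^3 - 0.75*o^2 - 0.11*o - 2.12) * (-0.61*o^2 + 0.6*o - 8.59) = 0.4758*o^5 - 0.0105*o^4 + 6.3173*o^3 + 7.6697*o^2 - 0.3271*o + 18.2108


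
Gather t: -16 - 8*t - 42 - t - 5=-9*t - 63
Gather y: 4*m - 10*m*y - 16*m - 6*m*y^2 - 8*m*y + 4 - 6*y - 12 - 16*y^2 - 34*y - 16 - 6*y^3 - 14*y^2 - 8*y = -12*m - 6*y^3 + y^2*(-6*m - 30) + y*(-18*m - 48) - 24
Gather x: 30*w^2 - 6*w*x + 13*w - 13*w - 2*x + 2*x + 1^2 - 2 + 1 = 30*w^2 - 6*w*x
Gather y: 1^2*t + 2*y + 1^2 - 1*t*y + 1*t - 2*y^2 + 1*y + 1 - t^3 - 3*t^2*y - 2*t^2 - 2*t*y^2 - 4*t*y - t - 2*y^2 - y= -t^3 - 2*t^2 + t + y^2*(-2*t - 4) + y*(-3*t^2 - 5*t + 2) + 2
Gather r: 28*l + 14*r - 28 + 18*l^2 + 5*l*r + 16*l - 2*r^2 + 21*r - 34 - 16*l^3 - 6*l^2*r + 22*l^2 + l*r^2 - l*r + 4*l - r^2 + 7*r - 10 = -16*l^3 + 40*l^2 + 48*l + r^2*(l - 3) + r*(-6*l^2 + 4*l + 42) - 72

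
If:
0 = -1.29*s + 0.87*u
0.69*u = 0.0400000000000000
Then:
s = 0.04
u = 0.06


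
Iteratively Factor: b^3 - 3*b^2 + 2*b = (b - 2)*(b^2 - b) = b*(b - 2)*(b - 1)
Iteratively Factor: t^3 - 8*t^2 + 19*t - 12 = (t - 3)*(t^2 - 5*t + 4) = (t - 3)*(t - 1)*(t - 4)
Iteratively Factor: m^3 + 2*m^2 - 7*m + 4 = (m + 4)*(m^2 - 2*m + 1) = (m - 1)*(m + 4)*(m - 1)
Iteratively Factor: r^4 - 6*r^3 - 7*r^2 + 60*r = (r - 5)*(r^3 - r^2 - 12*r) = (r - 5)*(r - 4)*(r^2 + 3*r) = r*(r - 5)*(r - 4)*(r + 3)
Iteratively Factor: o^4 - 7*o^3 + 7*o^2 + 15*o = (o + 1)*(o^3 - 8*o^2 + 15*o) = o*(o + 1)*(o^2 - 8*o + 15) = o*(o - 3)*(o + 1)*(o - 5)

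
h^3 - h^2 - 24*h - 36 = (h - 6)*(h + 2)*(h + 3)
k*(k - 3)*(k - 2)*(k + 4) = k^4 - k^3 - 14*k^2 + 24*k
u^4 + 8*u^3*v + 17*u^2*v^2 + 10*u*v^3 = u*(u + v)*(u + 2*v)*(u + 5*v)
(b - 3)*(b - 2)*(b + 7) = b^3 + 2*b^2 - 29*b + 42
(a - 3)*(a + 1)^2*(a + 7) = a^4 + 6*a^3 - 12*a^2 - 38*a - 21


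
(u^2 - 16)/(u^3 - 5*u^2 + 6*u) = (u^2 - 16)/(u*(u^2 - 5*u + 6))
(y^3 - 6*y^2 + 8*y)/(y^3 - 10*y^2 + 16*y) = (y - 4)/(y - 8)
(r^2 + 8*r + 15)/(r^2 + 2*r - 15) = (r + 3)/(r - 3)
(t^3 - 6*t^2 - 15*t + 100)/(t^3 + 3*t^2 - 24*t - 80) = (t - 5)/(t + 4)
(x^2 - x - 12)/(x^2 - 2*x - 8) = (x + 3)/(x + 2)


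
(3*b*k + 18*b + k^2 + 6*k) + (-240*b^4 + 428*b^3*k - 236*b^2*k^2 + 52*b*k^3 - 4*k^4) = -240*b^4 + 428*b^3*k - 236*b^2*k^2 + 52*b*k^3 + 3*b*k + 18*b - 4*k^4 + k^2 + 6*k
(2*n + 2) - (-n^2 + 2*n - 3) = n^2 + 5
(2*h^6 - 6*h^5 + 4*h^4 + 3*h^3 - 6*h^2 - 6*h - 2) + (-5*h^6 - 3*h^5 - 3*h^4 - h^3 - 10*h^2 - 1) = -3*h^6 - 9*h^5 + h^4 + 2*h^3 - 16*h^2 - 6*h - 3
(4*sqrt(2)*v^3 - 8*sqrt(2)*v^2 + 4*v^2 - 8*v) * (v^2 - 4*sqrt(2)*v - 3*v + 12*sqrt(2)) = 4*sqrt(2)*v^5 - 20*sqrt(2)*v^4 - 28*v^4 + 8*sqrt(2)*v^3 + 140*v^3 - 168*v^2 + 80*sqrt(2)*v^2 - 96*sqrt(2)*v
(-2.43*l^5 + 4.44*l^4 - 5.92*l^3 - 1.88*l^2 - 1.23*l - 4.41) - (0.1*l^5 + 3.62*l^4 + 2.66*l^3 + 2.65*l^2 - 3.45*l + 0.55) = -2.53*l^5 + 0.82*l^4 - 8.58*l^3 - 4.53*l^2 + 2.22*l - 4.96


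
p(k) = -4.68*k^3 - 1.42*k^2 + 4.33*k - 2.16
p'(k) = -14.04*k^2 - 2.84*k + 4.33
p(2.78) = -101.65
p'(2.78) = -112.07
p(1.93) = -32.74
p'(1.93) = -53.45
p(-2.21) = 31.85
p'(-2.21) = -57.97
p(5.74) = -909.17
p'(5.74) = -474.56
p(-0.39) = -3.79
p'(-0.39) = 3.30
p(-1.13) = -2.11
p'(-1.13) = -10.39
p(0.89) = -2.73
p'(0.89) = -9.32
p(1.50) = -14.66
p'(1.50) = -31.52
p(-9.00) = 3255.57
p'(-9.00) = -1107.35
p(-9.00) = 3255.57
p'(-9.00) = -1107.35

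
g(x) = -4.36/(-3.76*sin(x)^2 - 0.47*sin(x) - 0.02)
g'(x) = -4.36*(7.52*sin(x)*cos(x) + 0.47*cos(x))/(-3.76*sin(x)^2 - 0.47*sin(x) - 0.02)^2 = -(32.7872*sin(x) + 2.0492)*cos(x)/(3.76*sin(x)^2 + 0.47*sin(x) + 0.02)^2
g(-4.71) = 1.03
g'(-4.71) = 0.00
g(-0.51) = 6.35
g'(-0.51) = 25.84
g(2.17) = 1.47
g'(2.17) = 1.86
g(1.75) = 1.06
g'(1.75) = 0.36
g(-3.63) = 4.08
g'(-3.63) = 13.49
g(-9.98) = 3.32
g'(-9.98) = 9.54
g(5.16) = 1.64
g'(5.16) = 1.69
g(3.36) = 46.05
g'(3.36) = -550.42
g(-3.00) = 152.70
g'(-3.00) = -3130.05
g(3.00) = 27.05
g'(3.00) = 254.33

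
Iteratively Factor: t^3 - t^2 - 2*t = (t - 2)*(t^2 + t) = (t - 2)*(t + 1)*(t)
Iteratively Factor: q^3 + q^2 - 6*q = (q)*(q^2 + q - 6) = q*(q + 3)*(q - 2)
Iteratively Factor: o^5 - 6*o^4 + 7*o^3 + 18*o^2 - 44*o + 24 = (o - 3)*(o^4 - 3*o^3 - 2*o^2 + 12*o - 8) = (o - 3)*(o - 2)*(o^3 - o^2 - 4*o + 4) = (o - 3)*(o - 2)*(o - 1)*(o^2 - 4) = (o - 3)*(o - 2)*(o - 1)*(o + 2)*(o - 2)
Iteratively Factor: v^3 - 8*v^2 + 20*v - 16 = (v - 2)*(v^2 - 6*v + 8) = (v - 4)*(v - 2)*(v - 2)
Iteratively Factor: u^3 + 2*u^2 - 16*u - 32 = (u + 4)*(u^2 - 2*u - 8) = (u + 2)*(u + 4)*(u - 4)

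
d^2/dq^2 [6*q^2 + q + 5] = 12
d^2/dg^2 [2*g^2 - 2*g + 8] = 4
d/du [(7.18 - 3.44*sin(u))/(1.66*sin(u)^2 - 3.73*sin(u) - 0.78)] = (5.7104*sin(u)^2 - 23.8376*sin(u) + 29.4646)*cos(u)/(2.7556*sin(u)^4 - 12.3836*sin(u)^3 + 11.3233*sin(u)^2 + 5.8188*sin(u) + 0.6084)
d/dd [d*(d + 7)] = 2*d + 7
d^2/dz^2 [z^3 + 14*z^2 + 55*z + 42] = 6*z + 28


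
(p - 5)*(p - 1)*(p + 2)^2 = p^4 - 2*p^3 - 15*p^2 - 4*p + 20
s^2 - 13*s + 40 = (s - 8)*(s - 5)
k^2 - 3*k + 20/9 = (k - 5/3)*(k - 4/3)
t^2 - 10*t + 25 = (t - 5)^2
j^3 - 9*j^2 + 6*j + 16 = (j - 8)*(j - 2)*(j + 1)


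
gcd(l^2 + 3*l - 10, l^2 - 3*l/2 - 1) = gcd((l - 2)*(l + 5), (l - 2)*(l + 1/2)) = l - 2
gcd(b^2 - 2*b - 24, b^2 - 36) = b - 6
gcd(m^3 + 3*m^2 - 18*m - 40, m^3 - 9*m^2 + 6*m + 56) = m^2 - 2*m - 8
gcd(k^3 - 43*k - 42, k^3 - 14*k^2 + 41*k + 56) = k^2 - 6*k - 7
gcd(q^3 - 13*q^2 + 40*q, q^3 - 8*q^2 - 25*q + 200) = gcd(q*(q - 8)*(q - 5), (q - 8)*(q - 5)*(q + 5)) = q^2 - 13*q + 40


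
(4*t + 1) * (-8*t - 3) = -32*t^2 - 20*t - 3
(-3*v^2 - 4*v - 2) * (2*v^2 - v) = -6*v^4 - 5*v^3 + 2*v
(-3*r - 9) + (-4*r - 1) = -7*r - 10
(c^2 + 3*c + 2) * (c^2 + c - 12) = c^4 + 4*c^3 - 7*c^2 - 34*c - 24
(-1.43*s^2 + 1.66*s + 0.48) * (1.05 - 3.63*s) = 5.1909*s^3 - 7.5273*s^2 + 0.000599999999999934*s + 0.504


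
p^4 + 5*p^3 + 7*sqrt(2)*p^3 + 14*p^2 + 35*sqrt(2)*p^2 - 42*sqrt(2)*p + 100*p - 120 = (p - 1)*(p + 6)*(p + 2*sqrt(2))*(p + 5*sqrt(2))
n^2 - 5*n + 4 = (n - 4)*(n - 1)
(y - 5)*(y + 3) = y^2 - 2*y - 15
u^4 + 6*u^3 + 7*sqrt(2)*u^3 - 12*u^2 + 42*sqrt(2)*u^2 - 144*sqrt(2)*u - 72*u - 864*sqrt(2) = (u + 6)*(u - 3*sqrt(2))*(u + 4*sqrt(2))*(u + 6*sqrt(2))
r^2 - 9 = (r - 3)*(r + 3)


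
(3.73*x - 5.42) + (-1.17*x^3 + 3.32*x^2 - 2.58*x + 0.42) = -1.17*x^3 + 3.32*x^2 + 1.15*x - 5.0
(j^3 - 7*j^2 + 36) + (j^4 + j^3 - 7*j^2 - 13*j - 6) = j^4 + 2*j^3 - 14*j^2 - 13*j + 30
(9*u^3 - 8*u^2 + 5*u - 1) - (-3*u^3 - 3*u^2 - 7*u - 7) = 12*u^3 - 5*u^2 + 12*u + 6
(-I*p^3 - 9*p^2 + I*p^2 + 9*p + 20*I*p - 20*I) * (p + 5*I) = -I*p^4 - 4*p^3 + I*p^3 + 4*p^2 - 25*I*p^2 - 100*p + 25*I*p + 100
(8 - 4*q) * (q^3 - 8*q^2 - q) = -4*q^4 + 40*q^3 - 60*q^2 - 8*q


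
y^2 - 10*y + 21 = (y - 7)*(y - 3)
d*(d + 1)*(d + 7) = d^3 + 8*d^2 + 7*d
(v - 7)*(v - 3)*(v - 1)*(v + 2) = v^4 - 9*v^3 + 9*v^2 + 41*v - 42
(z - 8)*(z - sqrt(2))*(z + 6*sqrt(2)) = z^3 - 8*z^2 + 5*sqrt(2)*z^2 - 40*sqrt(2)*z - 12*z + 96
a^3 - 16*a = a*(a - 4)*(a + 4)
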